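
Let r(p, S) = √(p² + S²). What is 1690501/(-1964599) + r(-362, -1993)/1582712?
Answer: -1690501/1964599 + √4103093/1582712 ≈ -0.85920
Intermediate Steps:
r(p, S) = √(S² + p²)
1690501/(-1964599) + r(-362, -1993)/1582712 = 1690501/(-1964599) + √((-1993)² + (-362)²)/1582712 = 1690501*(-1/1964599) + √(3972049 + 131044)*(1/1582712) = -1690501/1964599 + √4103093*(1/1582712) = -1690501/1964599 + √4103093/1582712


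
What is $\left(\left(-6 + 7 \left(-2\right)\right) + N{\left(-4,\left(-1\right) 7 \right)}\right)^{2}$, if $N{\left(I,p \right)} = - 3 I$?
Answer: $64$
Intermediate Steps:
$\left(\left(-6 + 7 \left(-2\right)\right) + N{\left(-4,\left(-1\right) 7 \right)}\right)^{2} = \left(\left(-6 + 7 \left(-2\right)\right) - -12\right)^{2} = \left(\left(-6 - 14\right) + 12\right)^{2} = \left(-20 + 12\right)^{2} = \left(-8\right)^{2} = 64$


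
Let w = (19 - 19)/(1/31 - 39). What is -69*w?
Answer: 0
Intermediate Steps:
w = 0 (w = 0/(1/31 - 39) = 0/(-1208/31) = 0*(-31/1208) = 0)
-69*w = -69*0 = 0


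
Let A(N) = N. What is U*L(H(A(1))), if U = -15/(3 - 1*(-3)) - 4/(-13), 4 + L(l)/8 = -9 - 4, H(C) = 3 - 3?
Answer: 3876/13 ≈ 298.15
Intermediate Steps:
H(C) = 0
L(l) = -136 (L(l) = -32 + 8*(-9 - 4) = -32 + 8*(-13) = -32 - 104 = -136)
U = -57/26 (U = -15/(3 + 3) - 4*(-1/13) = -15/6 + 4/13 = -15*⅙ + 4/13 = -5/2 + 4/13 = -57/26 ≈ -2.1923)
U*L(H(A(1))) = -57/26*(-136) = 3876/13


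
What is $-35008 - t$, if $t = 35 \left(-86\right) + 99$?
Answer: $-32097$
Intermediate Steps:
$t = -2911$ ($t = -3010 + 99 = -2911$)
$-35008 - t = -35008 - -2911 = -35008 + 2911 = -32097$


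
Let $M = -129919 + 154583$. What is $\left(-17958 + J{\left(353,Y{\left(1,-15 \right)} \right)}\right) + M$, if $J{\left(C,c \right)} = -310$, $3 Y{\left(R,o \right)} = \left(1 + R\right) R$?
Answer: $6396$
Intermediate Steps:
$Y{\left(R,o \right)} = \frac{R \left(1 + R\right)}{3}$ ($Y{\left(R,o \right)} = \frac{\left(1 + R\right) R}{3} = \frac{R \left(1 + R\right)}{3}$)
$M = 24664$
$\left(-17958 + J{\left(353,Y{\left(1,-15 \right)} \right)}\right) + M = \left(-17958 - 310\right) + 24664 = -18268 + 24664 = 6396$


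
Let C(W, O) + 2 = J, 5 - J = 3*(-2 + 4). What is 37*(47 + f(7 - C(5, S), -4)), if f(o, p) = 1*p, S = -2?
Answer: 1591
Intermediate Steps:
J = -1 (J = 5 - 3*(-2 + 4) = 5 - 3*2 = 5 - 1*6 = 5 - 6 = -1)
C(W, O) = -3 (C(W, O) = -2 - 1 = -3)
f(o, p) = p
37*(47 + f(7 - C(5, S), -4)) = 37*(47 - 4) = 37*43 = 1591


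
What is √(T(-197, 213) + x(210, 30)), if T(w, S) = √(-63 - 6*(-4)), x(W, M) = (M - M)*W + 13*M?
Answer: √(390 + I*√39) ≈ 19.749 + 0.1581*I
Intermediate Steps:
x(W, M) = 13*M (x(W, M) = 0*W + 13*M = 0 + 13*M = 13*M)
T(w, S) = I*√39 (T(w, S) = √(-63 + 24) = √(-39) = I*√39)
√(T(-197, 213) + x(210, 30)) = √(I*√39 + 13*30) = √(I*√39 + 390) = √(390 + I*√39)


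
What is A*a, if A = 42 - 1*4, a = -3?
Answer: -114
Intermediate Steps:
A = 38 (A = 42 - 4 = 38)
A*a = 38*(-3) = -114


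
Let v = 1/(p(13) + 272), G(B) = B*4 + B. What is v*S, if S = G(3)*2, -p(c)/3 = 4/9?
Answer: 45/406 ≈ 0.11084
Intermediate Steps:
G(B) = 5*B (G(B) = 4*B + B = 5*B)
p(c) = -4/3 (p(c) = -12/9 = -3*4/9 = -4/3)
S = 30 (S = (5*3)*2 = 15*2 = 30)
v = 3/812 (v = 1/(-4/3 + 272) = 1/(812/3) = 3/812 ≈ 0.0036946)
v*S = (3/812)*30 = 45/406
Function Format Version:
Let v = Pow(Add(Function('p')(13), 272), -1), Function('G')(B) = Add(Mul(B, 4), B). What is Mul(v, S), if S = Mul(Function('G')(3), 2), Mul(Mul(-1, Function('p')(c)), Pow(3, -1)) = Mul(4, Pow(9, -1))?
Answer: Rational(45, 406) ≈ 0.11084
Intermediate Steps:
Function('G')(B) = Mul(5, B) (Function('G')(B) = Add(Mul(4, B), B) = Mul(5, B))
Function('p')(c) = Rational(-4, 3) (Function('p')(c) = Mul(-3, Mul(4, Pow(9, -1))) = Mul(-3, Mul(4, Rational(1, 9))) = Mul(-3, Rational(4, 9)) = Rational(-4, 3))
S = 30 (S = Mul(Mul(5, 3), 2) = Mul(15, 2) = 30)
v = Rational(3, 812) (v = Pow(Add(Rational(-4, 3), 272), -1) = Pow(Rational(812, 3), -1) = Rational(3, 812) ≈ 0.0036946)
Mul(v, S) = Mul(Rational(3, 812), 30) = Rational(45, 406)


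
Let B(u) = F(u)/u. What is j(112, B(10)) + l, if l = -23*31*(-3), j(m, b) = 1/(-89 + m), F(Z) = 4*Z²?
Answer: 49198/23 ≈ 2139.0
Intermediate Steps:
B(u) = 4*u (B(u) = (4*u²)/u = 4*u)
l = 2139 (l = -713*(-3) = 2139)
j(112, B(10)) + l = 1/(-89 + 112) + 2139 = 1/23 + 2139 = 49198/23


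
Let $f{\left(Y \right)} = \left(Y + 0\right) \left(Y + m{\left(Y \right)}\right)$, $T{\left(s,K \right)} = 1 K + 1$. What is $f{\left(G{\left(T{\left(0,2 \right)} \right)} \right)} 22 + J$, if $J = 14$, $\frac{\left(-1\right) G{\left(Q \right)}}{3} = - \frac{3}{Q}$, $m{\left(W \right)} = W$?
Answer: $410$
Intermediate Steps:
$T{\left(s,K \right)} = 1 + K$ ($T{\left(s,K \right)} = K + 1 = 1 + K$)
$G{\left(Q \right)} = \frac{9}{Q}$ ($G{\left(Q \right)} = - 3 \left(- \frac{3}{Q}\right) = \frac{9}{Q}$)
$f{\left(Y \right)} = 2 Y^{2}$ ($f{\left(Y \right)} = \left(Y + 0\right) \left(Y + Y\right) = Y 2 Y = 2 Y^{2}$)
$f{\left(G{\left(T{\left(0,2 \right)} \right)} \right)} 22 + J = 2 \left(\frac{9}{1 + 2}\right)^{2} \cdot 22 + 14 = 2 \left(\frac{9}{3}\right)^{2} \cdot 22 + 14 = 2 \left(9 \cdot \frac{1}{3}\right)^{2} \cdot 22 + 14 = 2 \cdot 3^{2} \cdot 22 + 14 = 2 \cdot 9 \cdot 22 + 14 = 18 \cdot 22 + 14 = 396 + 14 = 410$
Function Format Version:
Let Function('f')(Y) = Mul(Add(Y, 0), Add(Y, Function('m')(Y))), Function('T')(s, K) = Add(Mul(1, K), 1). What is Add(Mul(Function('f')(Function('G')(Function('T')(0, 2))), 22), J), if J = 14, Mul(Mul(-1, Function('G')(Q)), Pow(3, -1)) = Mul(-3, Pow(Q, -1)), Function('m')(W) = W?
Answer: 410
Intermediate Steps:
Function('T')(s, K) = Add(1, K) (Function('T')(s, K) = Add(K, 1) = Add(1, K))
Function('G')(Q) = Mul(9, Pow(Q, -1)) (Function('G')(Q) = Mul(-3, Mul(-3, Pow(Q, -1))) = Mul(9, Pow(Q, -1)))
Function('f')(Y) = Mul(2, Pow(Y, 2)) (Function('f')(Y) = Mul(Add(Y, 0), Add(Y, Y)) = Mul(Y, Mul(2, Y)) = Mul(2, Pow(Y, 2)))
Add(Mul(Function('f')(Function('G')(Function('T')(0, 2))), 22), J) = Add(Mul(Mul(2, Pow(Mul(9, Pow(Add(1, 2), -1)), 2)), 22), 14) = Add(Mul(Mul(2, Pow(Mul(9, Pow(3, -1)), 2)), 22), 14) = Add(Mul(Mul(2, Pow(Mul(9, Rational(1, 3)), 2)), 22), 14) = Add(Mul(Mul(2, Pow(3, 2)), 22), 14) = Add(Mul(Mul(2, 9), 22), 14) = Add(Mul(18, 22), 14) = Add(396, 14) = 410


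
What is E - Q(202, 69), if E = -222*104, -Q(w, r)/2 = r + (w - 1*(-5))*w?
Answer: 60678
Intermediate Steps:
Q(w, r) = -2*r - 2*w*(5 + w) (Q(w, r) = -2*(r + (w - 1*(-5))*w) = -2*(r + (w + 5)*w) = -2*(r + (5 + w)*w) = -2*(r + w*(5 + w)) = -2*r - 2*w*(5 + w))
E = -23088
E - Q(202, 69) = -23088 - (-10*202 - 2*69 - 2*202²) = -23088 - (-2020 - 138 - 2*40804) = -23088 - (-2020 - 138 - 81608) = -23088 - 1*(-83766) = -23088 + 83766 = 60678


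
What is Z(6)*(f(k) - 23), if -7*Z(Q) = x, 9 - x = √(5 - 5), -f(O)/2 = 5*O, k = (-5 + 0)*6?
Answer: -2493/7 ≈ -356.14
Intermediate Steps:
k = -30 (k = -5*6 = -30)
f(O) = -10*O
x = 9 (x = 9 - √(5 - 5) = 9 - √0 = 9 - 1*0 = 9 + 0 = 9)
Z(Q) = -9/7 (Z(Q) = -⅐*9 = -9/7)
Z(6)*(f(k) - 23) = -9*(-10*(-30) - 23)/7 = -9*(300 - 23)/7 = -9/7*277 = -2493/7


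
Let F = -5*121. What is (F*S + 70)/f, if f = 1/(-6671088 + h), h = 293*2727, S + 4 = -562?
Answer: -2011186372500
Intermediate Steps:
S = -566 (S = -4 - 562 = -566)
h = 799011
f = -1/5872077 (f = 1/(-6671088 + 799011) = 1/(-5872077) = -1/5872077 ≈ -1.7030e-7)
F = -605
(F*S + 70)/f = (-605*(-566) + 70)/(-1/5872077) = (342430 + 70)*(-5872077) = 342500*(-5872077) = -2011186372500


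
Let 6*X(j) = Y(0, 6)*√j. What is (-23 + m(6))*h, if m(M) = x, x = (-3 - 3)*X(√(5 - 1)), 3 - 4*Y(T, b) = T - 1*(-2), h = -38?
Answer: 874 + 19*√2/2 ≈ 887.44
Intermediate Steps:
Y(T, b) = ¼ - T/4 (Y(T, b) = ¾ - (T - 1*(-2))/4 = ¾ - (T + 2)/4 = ¾ - (2 + T)/4 = ¾ + (-½ - T/4) = ¼ - T/4)
X(j) = √j/24 (X(j) = ((¼ - ¼*0)*√j)/6 = ((¼ + 0)*√j)/6 = (√j/4)/6 = √j/24)
x = -√2/4 (x = (-3 - 3)*(√(√(5 - 1))/24) = -√(√4)/4 = -√2/4 ≈ -0.35355)
m(M) = -√2/4
(-23 + m(6))*h = (-23 - √2/4)*(-38) = 874 + 19*√2/2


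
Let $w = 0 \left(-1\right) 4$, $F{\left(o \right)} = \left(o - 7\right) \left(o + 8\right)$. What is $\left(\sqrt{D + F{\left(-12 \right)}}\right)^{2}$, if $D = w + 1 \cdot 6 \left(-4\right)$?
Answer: $52$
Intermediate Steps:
$F{\left(o \right)} = \left(-7 + o\right) \left(8 + o\right)$
$w = 0$ ($w = 0 \cdot 4 = 0$)
$D = -24$ ($D = 0 + 1 \cdot 6 \left(-4\right) = 0 + 1 \left(-24\right) = 0 - 24 = -24$)
$\left(\sqrt{D + F{\left(-12 \right)}}\right)^{2} = \left(\sqrt{-24 - \left(68 - 144\right)}\right)^{2} = \left(\sqrt{-24 - -76}\right)^{2} = \left(\sqrt{-24 + 76}\right)^{2} = \left(\sqrt{52}\right)^{2} = \left(2 \sqrt{13}\right)^{2} = 52$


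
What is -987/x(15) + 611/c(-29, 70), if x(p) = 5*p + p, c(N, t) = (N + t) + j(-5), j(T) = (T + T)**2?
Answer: -199/30 ≈ -6.6333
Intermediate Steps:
j(T) = 4*T**2 (j(T) = (2*T)**2 = 4*T**2)
c(N, t) = 100 + N + t (c(N, t) = (N + t) + 4*(-5)**2 = (N + t) + 4*25 = (N + t) + 100 = 100 + N + t)
x(p) = 6*p
-987/x(15) + 611/c(-29, 70) = -987/(6*15) + 611/(100 - 29 + 70) = -987/90 + 611/141 = -987*1/90 + 611*(1/141) = -329/30 + 13/3 = -199/30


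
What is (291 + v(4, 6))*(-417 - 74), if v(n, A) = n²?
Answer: -150737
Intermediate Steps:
(291 + v(4, 6))*(-417 - 74) = (291 + 4²)*(-417 - 74) = (291 + 16)*(-491) = 307*(-491) = -150737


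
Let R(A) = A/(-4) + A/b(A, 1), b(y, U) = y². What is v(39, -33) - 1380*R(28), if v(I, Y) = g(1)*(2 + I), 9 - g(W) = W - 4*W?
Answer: 70719/7 ≈ 10103.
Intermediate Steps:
g(W) = 9 + 3*W (g(W) = 9 - (W - 4*W) = 9 - (-3)*W = 9 + 3*W)
v(I, Y) = 24 + 12*I (v(I, Y) = (9 + 3*1)*(2 + I) = (9 + 3)*(2 + I) = 12*(2 + I) = 24 + 12*I)
R(A) = 1/A - A/4 (R(A) = A/(-4) + A/(A²) = A*(-¼) + A/A² = -A/4 + 1/A = 1/A - A/4)
v(39, -33) - 1380*R(28) = (24 + 12*39) - 1380*(1/28 - ¼*28) = (24 + 468) - 1380*(1/28 - 7) = 492 - 1380*(-195/28) = 492 + 67275/7 = 70719/7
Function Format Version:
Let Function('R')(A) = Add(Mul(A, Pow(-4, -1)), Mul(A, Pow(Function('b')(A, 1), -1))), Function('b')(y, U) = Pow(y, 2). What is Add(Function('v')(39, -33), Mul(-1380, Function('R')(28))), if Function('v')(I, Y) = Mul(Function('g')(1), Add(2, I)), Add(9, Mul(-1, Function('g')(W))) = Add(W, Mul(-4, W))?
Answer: Rational(70719, 7) ≈ 10103.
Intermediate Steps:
Function('g')(W) = Add(9, Mul(3, W)) (Function('g')(W) = Add(9, Mul(-1, Add(W, Mul(-4, W)))) = Add(9, Mul(-1, Mul(-3, W))) = Add(9, Mul(3, W)))
Function('v')(I, Y) = Add(24, Mul(12, I)) (Function('v')(I, Y) = Mul(Add(9, Mul(3, 1)), Add(2, I)) = Mul(Add(9, 3), Add(2, I)) = Mul(12, Add(2, I)) = Add(24, Mul(12, I)))
Function('R')(A) = Add(Pow(A, -1), Mul(Rational(-1, 4), A)) (Function('R')(A) = Add(Mul(A, Pow(-4, -1)), Mul(A, Pow(Pow(A, 2), -1))) = Add(Mul(A, Rational(-1, 4)), Mul(A, Pow(A, -2))) = Add(Mul(Rational(-1, 4), A), Pow(A, -1)) = Add(Pow(A, -1), Mul(Rational(-1, 4), A)))
Add(Function('v')(39, -33), Mul(-1380, Function('R')(28))) = Add(Add(24, Mul(12, 39)), Mul(-1380, Add(Pow(28, -1), Mul(Rational(-1, 4), 28)))) = Add(Add(24, 468), Mul(-1380, Add(Rational(1, 28), -7))) = Add(492, Mul(-1380, Rational(-195, 28))) = Add(492, Rational(67275, 7)) = Rational(70719, 7)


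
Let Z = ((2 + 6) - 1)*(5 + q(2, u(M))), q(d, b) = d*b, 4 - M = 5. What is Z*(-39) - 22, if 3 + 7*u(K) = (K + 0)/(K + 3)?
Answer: -1114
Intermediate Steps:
M = -1 (M = 4 - 1*5 = 4 - 5 = -1)
u(K) = -3/7 + K/(7*(3 + K)) (u(K) = -3/7 + ((K + 0)/(K + 3))/7 = -3/7 + (K/(3 + K))/7 = -3/7 + K/(7*(3 + K)))
q(d, b) = b*d
Z = 28 (Z = ((2 + 6) - 1)*(5 + ((-9 - 2*(-1))/(7*(3 - 1)))*2) = (8 - 1)*(5 + ((⅐)*(-9 + 2)/2)*2) = 7*(5 + ((⅐)*(½)*(-7))*2) = 7*(5 - ½*2) = 7*(5 - 1) = 7*4 = 28)
Z*(-39) - 22 = 28*(-39) - 22 = -1092 - 22 = -1114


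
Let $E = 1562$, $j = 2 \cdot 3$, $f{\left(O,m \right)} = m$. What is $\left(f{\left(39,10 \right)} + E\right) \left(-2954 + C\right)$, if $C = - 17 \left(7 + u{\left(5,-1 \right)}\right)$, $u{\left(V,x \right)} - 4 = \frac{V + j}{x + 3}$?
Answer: $-5084634$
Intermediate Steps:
$j = 6$
$u{\left(V,x \right)} = 4 + \frac{6 + V}{3 + x}$ ($u{\left(V,x \right)} = 4 + \frac{V + 6}{x + 3} = 4 + \frac{6 + V}{3 + x}$)
$C = - \frac{561}{2}$ ($C = - 17 \left(7 + \frac{18 + 5 + 4 \left(-1\right)}{3 - 1}\right) = - 17 \left(7 + \frac{18 + 5 - 4}{2}\right) = - 17 \left(7 + \frac{1}{2} \cdot 19\right) = - 17 \left(7 + \frac{19}{2}\right) = \left(-17\right) \frac{33}{2} = - \frac{561}{2} \approx -280.5$)
$\left(f{\left(39,10 \right)} + E\right) \left(-2954 + C\right) = \left(10 + 1562\right) \left(-2954 - \frac{561}{2}\right) = 1572 \left(- \frac{6469}{2}\right) = -5084634$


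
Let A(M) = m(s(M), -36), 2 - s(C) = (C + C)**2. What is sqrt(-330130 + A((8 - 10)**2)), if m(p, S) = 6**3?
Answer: I*sqrt(329914) ≈ 574.38*I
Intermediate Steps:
s(C) = 2 - 4*C**2 (s(C) = 2 - (C + C)**2 = 2 - (2*C)**2 = 2 - 4*C**2)
m(p, S) = 216
A(M) = 216
sqrt(-330130 + A((8 - 10)**2)) = sqrt(-330130 + 216) = sqrt(-329914) = I*sqrt(329914)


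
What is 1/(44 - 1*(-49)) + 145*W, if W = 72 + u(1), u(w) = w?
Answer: 984406/93 ≈ 10585.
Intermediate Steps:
W = 73 (W = 72 + 1 = 73)
1/(44 - 1*(-49)) + 145*W = 1/(44 - 1*(-49)) + 145*73 = 1/(44 + 49) + 10585 = 1/93 + 10585 = 984406/93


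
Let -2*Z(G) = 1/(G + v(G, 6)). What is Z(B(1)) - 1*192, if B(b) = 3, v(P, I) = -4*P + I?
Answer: -1151/6 ≈ -191.83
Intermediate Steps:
v(P, I) = I - 4*P
Z(G) = -1/(2*(6 - 3*G)) (Z(G) = -1/(2*(G + (6 - 4*G))) = -1/(2*(6 - 3*G)))
Z(B(1)) - 1*192 = 1/(6*(-2 + 3)) - 1*192 = (⅙)/1 - 192 = (⅙)*1 - 192 = ⅙ - 192 = -1151/6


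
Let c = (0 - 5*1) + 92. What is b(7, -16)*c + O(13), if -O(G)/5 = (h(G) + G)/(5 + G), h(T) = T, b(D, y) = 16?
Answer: 12463/9 ≈ 1384.8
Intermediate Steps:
c = 87 (c = (0 - 5) + 92 = -5 + 92 = 87)
O(G) = -10*G/(5 + G) (O(G) = -5*(G + G)/(5 + G) = -5*2*G/(5 + G) = -10*G/(5 + G))
b(7, -16)*c + O(13) = 16*87 - 10*13/(5 + 13) = 1392 - 10*13/18 = 1392 - 10*13*1/18 = 1392 - 65/9 = 12463/9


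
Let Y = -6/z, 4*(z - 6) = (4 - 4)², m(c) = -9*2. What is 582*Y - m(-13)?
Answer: -564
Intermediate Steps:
m(c) = -18
z = 6 (z = 6 + (4 - 4)²/4 = 6 + (¼)*0² = 6 + (¼)*0 = 6 + 0 = 6)
Y = -1 (Y = -6/6 = -6*⅙ = -1)
582*Y - m(-13) = 582*(-1) - 1*(-18) = -582 + 18 = -564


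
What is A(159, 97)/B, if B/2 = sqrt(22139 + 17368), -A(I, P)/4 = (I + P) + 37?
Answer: -586*sqrt(39507)/39507 ≈ -2.9482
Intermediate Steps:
A(I, P) = -148 - 4*I - 4*P (A(I, P) = -4*((I + P) + 37) = -4*(37 + I + P) = -148 - 4*I - 4*P)
B = 2*sqrt(39507) (B = 2*sqrt(22139 + 17368) = 2*sqrt(39507) ≈ 397.53)
A(159, 97)/B = (-148 - 4*159 - 4*97)/((2*sqrt(39507))) = (-148 - 636 - 388)*(sqrt(39507)/79014) = -586*sqrt(39507)/39507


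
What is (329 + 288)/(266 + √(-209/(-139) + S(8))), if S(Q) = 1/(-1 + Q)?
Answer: 79845353/34421993 - 1851*√173194/68843986 ≈ 2.3084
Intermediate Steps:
(329 + 288)/(266 + √(-209/(-139) + S(8))) = (329 + 288)/(266 + √(-209/(-139) + 1/(-1 + 8))) = 617/(266 + √(-209*(-1/139) + 1/7)) = 617/(266 + √(209/139 + ⅐)) = 617/(266 + √(1602/973)) = 617/(266 + 3*√173194/973)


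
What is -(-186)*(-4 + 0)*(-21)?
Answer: 15624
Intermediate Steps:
-(-186)*(-4 + 0)*(-21) = -(-186)*(-4)*(-21) = -93*8*(-21) = -744*(-21) = 15624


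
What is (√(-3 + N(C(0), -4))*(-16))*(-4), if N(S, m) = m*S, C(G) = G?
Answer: 64*I*√3 ≈ 110.85*I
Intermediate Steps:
N(S, m) = S*m
(√(-3 + N(C(0), -4))*(-16))*(-4) = (√(-3 + 0*(-4))*(-16))*(-4) = (√(-3 + 0)*(-16))*(-4) = (√(-3)*(-16))*(-4) = ((I*√3)*(-16))*(-4) = -16*I*√3*(-4) = 64*I*√3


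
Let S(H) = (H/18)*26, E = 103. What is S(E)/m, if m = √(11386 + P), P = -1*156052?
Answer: -1339*I*√1786/144666 ≈ -0.39116*I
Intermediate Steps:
S(H) = 13*H/9 (S(H) = (H*(1/18))*26 = (H/18)*26 = 13*H/9)
P = -156052
m = 9*I*√1786 (m = √(11386 - 156052) = √(-144666) = 9*I*√1786 ≈ 380.35*I)
S(E)/m = ((13/9)*103)/((9*I*√1786)) = 1339*(-I*√1786/16074)/9 = -1339*I*√1786/144666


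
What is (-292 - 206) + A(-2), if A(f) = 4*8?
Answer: -466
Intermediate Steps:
A(f) = 32
(-292 - 206) + A(-2) = (-292 - 206) + 32 = -498 + 32 = -466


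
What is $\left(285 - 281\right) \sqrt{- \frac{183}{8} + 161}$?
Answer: $\sqrt{2210} \approx 47.011$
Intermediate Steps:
$\left(285 - 281\right) \sqrt{- \frac{183}{8} + 161} = 4 \sqrt{\left(-183\right) \frac{1}{8} + 161} = 4 \sqrt{- \frac{183}{8} + 161} = 4 \sqrt{\frac{1105}{8}} = 4 \frac{\sqrt{2210}}{4} = \sqrt{2210}$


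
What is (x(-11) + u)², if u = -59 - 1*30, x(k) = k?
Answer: 10000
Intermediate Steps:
u = -89 (u = -59 - 30 = -89)
(x(-11) + u)² = (-11 - 89)² = (-100)² = 10000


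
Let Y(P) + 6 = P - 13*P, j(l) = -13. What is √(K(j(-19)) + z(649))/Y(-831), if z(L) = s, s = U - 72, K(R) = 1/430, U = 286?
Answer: √39569030/4285380 ≈ 0.0014679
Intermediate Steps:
Y(P) = -6 - 12*P (Y(P) = -6 + (P - 13*P) = -6 - 12*P)
K(R) = 1/430
s = 214 (s = 286 - 72 = 214)
z(L) = 214
√(K(j(-19)) + z(649))/Y(-831) = √(1/430 + 214)/(-6 - 12*(-831)) = √(92021/430)/(-6 + 9972) = (√39569030/430)/9966 = (√39569030/430)*(1/9966) = √39569030/4285380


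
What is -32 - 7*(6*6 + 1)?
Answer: -291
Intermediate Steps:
-32 - 7*(6*6 + 1) = -32 - 7*(36 + 1) = -32 - 7*37 = -32 - 259 = -291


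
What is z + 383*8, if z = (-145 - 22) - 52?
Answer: 2845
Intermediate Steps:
z = -219 (z = -167 - 52 = -219)
z + 383*8 = -219 + 383*8 = -219 + 3064 = 2845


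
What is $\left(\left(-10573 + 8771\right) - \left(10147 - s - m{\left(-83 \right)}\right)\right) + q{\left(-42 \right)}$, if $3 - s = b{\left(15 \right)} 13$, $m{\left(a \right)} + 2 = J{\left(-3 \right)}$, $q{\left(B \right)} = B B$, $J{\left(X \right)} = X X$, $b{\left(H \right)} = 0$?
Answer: $-10175$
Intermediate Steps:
$J{\left(X \right)} = X^{2}$
$q{\left(B \right)} = B^{2}$
$m{\left(a \right)} = 7$ ($m{\left(a \right)} = -2 + \left(-3\right)^{2} = -2 + 9 = 7$)
$s = 3$ ($s = 3 - 0 \cdot 13 = 3 - 0 = 3 + 0 = 3$)
$\left(\left(-10573 + 8771\right) - \left(10147 - s - m{\left(-83 \right)}\right)\right) + q{\left(-42 \right)} = \left(\left(-10573 + 8771\right) + \left(\left(7 + 3\right) - 10147\right)\right) + \left(-42\right)^{2} = \left(-1802 + \left(10 - 10147\right)\right) + 1764 = \left(-1802 - 10137\right) + 1764 = -11939 + 1764 = -10175$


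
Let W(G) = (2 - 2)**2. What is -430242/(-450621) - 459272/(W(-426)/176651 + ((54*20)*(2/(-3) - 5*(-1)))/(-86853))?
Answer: 2133771502079/250345 ≈ 8.5233e+6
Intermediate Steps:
W(G) = 0 (W(G) = 0**2 = 0)
-430242/(-450621) - 459272/(W(-426)/176651 + ((54*20)*(2/(-3) - 5*(-1)))/(-86853)) = -430242/(-450621) - 459272/(0/176651 + ((54*20)*(2/(-3) - 5*(-1)))/(-86853)) = -430242*(-1/450621) - 459272/(0*(1/176651) + (1080*(2*(-1/3) + 5))*(-1/86853)) = 143414/150207 - 459272/(0 + (1080*(-2/3 + 5))*(-1/86853)) = 143414/150207 - 459272/(0 + (1080*(13/3))*(-1/86853)) = 143414/150207 - 459272/(0 + 4680*(-1/86853)) = 143414/150207 - 459272/(0 - 120/2227) = 143414/150207 - 459272/(-120/2227) = 143414/150207 - 459272*(-2227/120) = 143414/150207 + 127849843/15 = 2133771502079/250345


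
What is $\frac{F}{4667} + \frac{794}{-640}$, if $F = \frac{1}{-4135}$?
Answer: $- \frac{1532264837}{1235074880} \approx -1.2406$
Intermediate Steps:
$F = - \frac{1}{4135} \approx -0.00024184$
$\frac{F}{4667} + \frac{794}{-640} = - \frac{1}{4135 \cdot 4667} + \frac{794}{-640} = \left(- \frac{1}{4135}\right) \frac{1}{4667} + 794 \left(- \frac{1}{640}\right) = - \frac{1}{19298045} - \frac{397}{320} = - \frac{1532264837}{1235074880}$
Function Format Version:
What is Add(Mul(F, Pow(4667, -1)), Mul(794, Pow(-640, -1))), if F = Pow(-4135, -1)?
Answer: Rational(-1532264837, 1235074880) ≈ -1.2406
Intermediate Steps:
F = Rational(-1, 4135) ≈ -0.00024184
Add(Mul(F, Pow(4667, -1)), Mul(794, Pow(-640, -1))) = Add(Mul(Rational(-1, 4135), Pow(4667, -1)), Mul(794, Pow(-640, -1))) = Add(Mul(Rational(-1, 4135), Rational(1, 4667)), Mul(794, Rational(-1, 640))) = Add(Rational(-1, 19298045), Rational(-397, 320)) = Rational(-1532264837, 1235074880)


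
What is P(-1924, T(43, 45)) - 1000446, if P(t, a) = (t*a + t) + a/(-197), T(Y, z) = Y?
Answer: -213765137/197 ≈ -1.0851e+6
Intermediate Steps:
P(t, a) = t - a/197 + a*t (P(t, a) = (a*t + t) + a*(-1/197) = (t + a*t) - a/197 = t - a/197 + a*t)
P(-1924, T(43, 45)) - 1000446 = (-1924 - 1/197*43 + 43*(-1924)) - 1000446 = (-1924 - 43/197 - 82732) - 1000446 = -16677275/197 - 1000446 = -213765137/197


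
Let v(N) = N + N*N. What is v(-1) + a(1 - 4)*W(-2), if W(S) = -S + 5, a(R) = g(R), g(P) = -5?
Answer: -35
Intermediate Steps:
a(R) = -5
v(N) = N + N²
W(S) = 5 - S
v(-1) + a(1 - 4)*W(-2) = -(1 - 1) - 5*(5 - 1*(-2)) = -1*0 - 5*(5 + 2) = 0 - 5*7 = 0 - 35 = -35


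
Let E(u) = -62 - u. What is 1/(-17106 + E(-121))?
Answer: -1/17047 ≈ -5.8661e-5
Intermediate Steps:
1/(-17106 + E(-121)) = 1/(-17106 + (-62 - 1*(-121))) = 1/(-17106 + (-62 + 121)) = 1/(-17106 + 59) = 1/(-17047) = -1/17047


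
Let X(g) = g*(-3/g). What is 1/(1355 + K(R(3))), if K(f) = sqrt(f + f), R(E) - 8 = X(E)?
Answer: 271/367203 - sqrt(10)/1836015 ≈ 0.00073629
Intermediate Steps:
X(g) = -3
R(E) = 5 (R(E) = 8 - 3 = 5)
K(f) = sqrt(2)*sqrt(f) (K(f) = sqrt(2*f) = sqrt(2)*sqrt(f))
1/(1355 + K(R(3))) = 1/(1355 + sqrt(2)*sqrt(5)) = 1/(1355 + sqrt(10))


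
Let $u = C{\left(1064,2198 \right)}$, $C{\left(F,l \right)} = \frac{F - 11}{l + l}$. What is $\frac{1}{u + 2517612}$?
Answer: $\frac{4396}{11067423405} \approx 3.972 \cdot 10^{-7}$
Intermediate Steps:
$C{\left(F,l \right)} = \frac{-11 + F}{2 l}$
$u = \frac{1053}{4396}$ ($u = \frac{-11 + 1064}{2 \cdot 2198} = \frac{1}{2} \cdot \frac{1}{2198} \cdot 1053 = \frac{1053}{4396} \approx 0.23954$)
$\frac{1}{u + 2517612} = \frac{1}{\frac{1053}{4396} + 2517612} = \frac{1}{\frac{11067423405}{4396}} = \frac{4396}{11067423405}$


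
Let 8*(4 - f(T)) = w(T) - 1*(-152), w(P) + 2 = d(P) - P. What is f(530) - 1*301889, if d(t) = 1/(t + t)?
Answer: -2559582001/8480 ≈ -3.0184e+5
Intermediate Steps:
d(t) = 1/(2*t)
w(P) = -2 + 1/(2*P) - P (w(P) = -2 + (1/(2*P) - P) = -2 + 1/(2*P) - P)
f(T) = -59/4 - 1/(16*T) + T/8 (f(T) = 4 - ((-2 + 1/(2*T) - T) - 1*(-152))/8 = 4 - ((-2 + 1/(2*T) - T) + 152)/8 = 4 - (150 + 1/(2*T) - T)/8 = 4 + (-75/4 - 1/(16*T) + T/8) = -59/4 - 1/(16*T) + T/8)
f(530) - 1*301889 = (-59/4 - 1/16/530 + (⅛)*530) - 1*301889 = (-59/4 - 1/16*1/530 + 265/4) - 301889 = (-59/4 - 1/8480 + 265/4) - 301889 = 436719/8480 - 301889 = -2559582001/8480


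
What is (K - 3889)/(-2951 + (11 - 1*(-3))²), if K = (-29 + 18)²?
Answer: 3768/2755 ≈ 1.3677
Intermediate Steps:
K = 121 (K = (-11)² = 121)
(K - 3889)/(-2951 + (11 - 1*(-3))²) = (121 - 3889)/(-2951 + (11 - 1*(-3))²) = -3768/(-2951 + (11 + 3)²) = -3768/(-2951 + 14²) = -3768/(-2951 + 196) = -3768/(-2755) = -3768*(-1/2755) = 3768/2755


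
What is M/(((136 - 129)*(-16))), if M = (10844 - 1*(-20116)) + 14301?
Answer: -45261/112 ≈ -404.12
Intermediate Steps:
M = 45261 (M = (10844 + 20116) + 14301 = 30960 + 14301 = 45261)
M/(((136 - 129)*(-16))) = 45261/(((136 - 129)*(-16))) = 45261/((7*(-16))) = 45261/(-112) = 45261*(-1/112) = -45261/112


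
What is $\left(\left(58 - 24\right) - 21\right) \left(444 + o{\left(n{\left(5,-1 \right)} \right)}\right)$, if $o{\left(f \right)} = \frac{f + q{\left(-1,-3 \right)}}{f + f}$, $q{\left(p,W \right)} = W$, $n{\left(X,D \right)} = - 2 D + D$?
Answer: $5759$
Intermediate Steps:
$n{\left(X,D \right)} = - D$
$o{\left(f \right)} = \frac{-3 + f}{2 f}$ ($o{\left(f \right)} = \frac{f - 3}{f + f} = \frac{-3 + f}{2 f}$)
$\left(\left(58 - 24\right) - 21\right) \left(444 + o{\left(n{\left(5,-1 \right)} \right)}\right) = \left(\left(58 - 24\right) - 21\right) \left(444 + \frac{-3 - -1}{2 \left(\left(-1\right) \left(-1\right)\right)}\right) = \left(34 - 21\right) \left(444 + \frac{-3 + 1}{2 \cdot 1}\right) = 13 \left(444 + \frac{1}{2} \cdot 1 \left(-2\right)\right) = 13 \left(444 - 1\right) = 13 \cdot 443 = 5759$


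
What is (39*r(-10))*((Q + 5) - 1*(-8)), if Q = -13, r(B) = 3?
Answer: 0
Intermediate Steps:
(39*r(-10))*((Q + 5) - 1*(-8)) = (39*3)*((-13 + 5) - 1*(-8)) = 117*(-8 + 8) = 117*0 = 0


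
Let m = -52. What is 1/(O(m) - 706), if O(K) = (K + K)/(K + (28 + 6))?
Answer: -9/6302 ≈ -0.0014281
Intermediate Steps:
O(K) = 2*K/(34 + K) (O(K) = (2*K)/(K + 34) = (2*K)/(34 + K) = 2*K/(34 + K))
1/(O(m) - 706) = 1/(2*(-52)/(34 - 52) - 706) = 1/(2*(-52)/(-18) - 706) = 1/(2*(-52)*(-1/18) - 706) = 1/(52/9 - 706) = 1/(-6302/9) = -9/6302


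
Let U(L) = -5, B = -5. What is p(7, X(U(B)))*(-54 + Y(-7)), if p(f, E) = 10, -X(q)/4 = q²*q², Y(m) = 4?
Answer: -500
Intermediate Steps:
X(q) = -4*q⁴ (X(q) = -4*q²*q² = -4*q⁴)
p(7, X(U(B)))*(-54 + Y(-7)) = 10*(-54 + 4) = 10*(-50) = -500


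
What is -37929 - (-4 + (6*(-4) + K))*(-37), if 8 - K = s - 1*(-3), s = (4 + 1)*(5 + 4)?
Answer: -40445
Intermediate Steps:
s = 45 (s = 5*9 = 45)
K = -40 (K = 8 - (45 - 1*(-3)) = 8 - (45 + 3) = 8 - 1*48 = 8 - 48 = -40)
-37929 - (-4 + (6*(-4) + K))*(-37) = -37929 - (-4 + (6*(-4) - 40))*(-37) = -37929 - (-4 + (-24 - 40))*(-37) = -37929 - (-4 - 64)*(-37) = -37929 - (-68)*(-37) = -37929 - 1*2516 = -37929 - 2516 = -40445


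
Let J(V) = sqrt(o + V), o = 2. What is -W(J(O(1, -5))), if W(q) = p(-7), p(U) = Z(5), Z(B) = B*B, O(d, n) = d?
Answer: -25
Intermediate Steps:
Z(B) = B**2
p(U) = 25 (p(U) = 5**2 = 25)
J(V) = sqrt(2 + V)
W(q) = 25
-W(J(O(1, -5))) = -1*25 = -25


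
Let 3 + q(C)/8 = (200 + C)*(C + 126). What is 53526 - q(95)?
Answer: -468010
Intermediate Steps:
q(C) = -24 + 8*(126 + C)*(200 + C) (q(C) = -24 + 8*((200 + C)*(C + 126)) = -24 + 8*((200 + C)*(126 + C)) = -24 + 8*((126 + C)*(200 + C)) = -24 + 8*(126 + C)*(200 + C))
53526 - q(95) = 53526 - (201576 + 8*95**2 + 2608*95) = 53526 - (201576 + 8*9025 + 247760) = 53526 - (201576 + 72200 + 247760) = 53526 - 1*521536 = 53526 - 521536 = -468010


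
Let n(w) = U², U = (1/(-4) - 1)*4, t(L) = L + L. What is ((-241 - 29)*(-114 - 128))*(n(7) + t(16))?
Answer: 3724380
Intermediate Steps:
t(L) = 2*L
U = -5 (U = (-¼ - 1)*4 = -5/4*4 = -5)
n(w) = 25 (n(w) = (-5)² = 25)
((-241 - 29)*(-114 - 128))*(n(7) + t(16)) = ((-241 - 29)*(-114 - 128))*(25 + 2*16) = (-270*(-242))*(25 + 32) = 65340*57 = 3724380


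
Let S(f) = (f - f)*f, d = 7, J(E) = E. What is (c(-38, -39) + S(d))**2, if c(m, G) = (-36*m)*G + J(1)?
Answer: 2846329201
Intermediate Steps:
S(f) = 0 (S(f) = 0*f = 0)
c(m, G) = 1 - 36*G*m (c(m, G) = (-36*m)*G + 1 = -36*G*m + 1 = 1 - 36*G*m)
(c(-38, -39) + S(d))**2 = ((1 - 36*(-39)*(-38)) + 0)**2 = ((1 - 53352) + 0)**2 = (-53351 + 0)**2 = (-53351)**2 = 2846329201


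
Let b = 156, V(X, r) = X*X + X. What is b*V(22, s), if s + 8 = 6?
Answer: 78936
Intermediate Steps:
s = -2 (s = -8 + 6 = -2)
V(X, r) = X + X**2 (V(X, r) = X**2 + X = X + X**2)
b*V(22, s) = 156*(22*(1 + 22)) = 156*(22*23) = 156*506 = 78936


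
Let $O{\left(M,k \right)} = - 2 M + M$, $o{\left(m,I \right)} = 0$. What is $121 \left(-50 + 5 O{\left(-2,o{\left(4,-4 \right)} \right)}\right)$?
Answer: $-4840$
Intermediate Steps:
$O{\left(M,k \right)} = - M$
$121 \left(-50 + 5 O{\left(-2,o{\left(4,-4 \right)} \right)}\right) = 121 \left(-50 + 5 \left(\left(-1\right) \left(-2\right)\right)\right) = 121 \left(-50 + 5 \cdot 2\right) = 121 \left(-50 + 10\right) = 121 \left(-40\right) = -4840$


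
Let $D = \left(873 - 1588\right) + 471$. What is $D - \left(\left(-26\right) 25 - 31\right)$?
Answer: $437$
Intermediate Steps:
$D = -244$ ($D = -715 + 471 = -244$)
$D - \left(\left(-26\right) 25 - 31\right) = -244 - \left(\left(-26\right) 25 - 31\right) = -244 - \left(-650 - 31\right) = -244 - -681 = -244 + 681 = 437$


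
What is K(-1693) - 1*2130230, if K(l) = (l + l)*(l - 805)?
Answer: 6327998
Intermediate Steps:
K(l) = 2*l*(-805 + l) (K(l) = (2*l)*(-805 + l) = 2*l*(-805 + l))
K(-1693) - 1*2130230 = 2*(-1693)*(-805 - 1693) - 1*2130230 = 2*(-1693)*(-2498) - 2130230 = 8458228 - 2130230 = 6327998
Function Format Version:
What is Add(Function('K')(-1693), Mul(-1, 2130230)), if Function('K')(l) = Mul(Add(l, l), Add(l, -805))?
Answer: 6327998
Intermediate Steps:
Function('K')(l) = Mul(2, l, Add(-805, l)) (Function('K')(l) = Mul(Mul(2, l), Add(-805, l)) = Mul(2, l, Add(-805, l)))
Add(Function('K')(-1693), Mul(-1, 2130230)) = Add(Mul(2, -1693, Add(-805, -1693)), Mul(-1, 2130230)) = Add(Mul(2, -1693, -2498), -2130230) = Add(8458228, -2130230) = 6327998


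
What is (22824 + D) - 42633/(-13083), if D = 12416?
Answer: 153695851/4361 ≈ 35243.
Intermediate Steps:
(22824 + D) - 42633/(-13083) = (22824 + 12416) - 42633/(-13083) = 35240 - 42633*(-1/13083) = 35240 + 14211/4361 = 153695851/4361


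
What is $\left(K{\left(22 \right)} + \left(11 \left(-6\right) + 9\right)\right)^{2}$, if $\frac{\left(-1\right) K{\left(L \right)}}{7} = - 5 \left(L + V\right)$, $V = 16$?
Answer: $1620529$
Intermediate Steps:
$K{\left(L \right)} = 560 + 35 L$ ($K{\left(L \right)} = - 7 \left(- 5 \left(L + 16\right)\right) = - 7 \left(- 5 \left(16 + L\right)\right) = - 7 \left(-80 - 5 L\right) = 560 + 35 L$)
$\left(K{\left(22 \right)} + \left(11 \left(-6\right) + 9\right)\right)^{2} = \left(\left(560 + 35 \cdot 22\right) + \left(11 \left(-6\right) + 9\right)\right)^{2} = \left(\left(560 + 770\right) + \left(-66 + 9\right)\right)^{2} = \left(1330 - 57\right)^{2} = 1273^{2} = 1620529$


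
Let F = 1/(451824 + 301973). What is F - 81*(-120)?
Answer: 7326906841/753797 ≈ 9720.0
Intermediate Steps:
F = 1/753797 ≈ 1.3266e-6
F - 81*(-120) = 1/753797 - 81*(-120) = 1/753797 - 1*(-9720) = 1/753797 + 9720 = 7326906841/753797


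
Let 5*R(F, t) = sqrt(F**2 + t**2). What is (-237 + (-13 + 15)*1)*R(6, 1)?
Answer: -47*sqrt(37) ≈ -285.89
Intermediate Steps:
R(F, t) = sqrt(F**2 + t**2)/5
(-237 + (-13 + 15)*1)*R(6, 1) = (-237 + (-13 + 15)*1)*(sqrt(6**2 + 1**2)/5) = (-237 + 2*1)*(sqrt(36 + 1)/5) = (-237 + 2)*(sqrt(37)/5) = -47*sqrt(37)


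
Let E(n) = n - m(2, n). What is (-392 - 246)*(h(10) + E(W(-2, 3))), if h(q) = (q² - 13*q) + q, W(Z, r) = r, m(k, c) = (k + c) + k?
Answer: 15312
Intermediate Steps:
m(k, c) = c + 2*k (m(k, c) = (c + k) + k = c + 2*k)
E(n) = -4 (E(n) = n - (n + 2*2) = n - (n + 4) = n - (4 + n) = n + (-4 - n) = -4)
h(q) = q² - 12*q
(-392 - 246)*(h(10) + E(W(-2, 3))) = (-392 - 246)*(10*(-12 + 10) - 4) = -638*(10*(-2) - 4) = -638*(-20 - 4) = -638*(-24) = 15312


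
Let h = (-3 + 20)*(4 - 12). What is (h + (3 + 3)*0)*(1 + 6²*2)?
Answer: -9928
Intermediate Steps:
h = -136 (h = 17*(-8) = -136)
(h + (3 + 3)*0)*(1 + 6²*2) = (-136 + (3 + 3)*0)*(1 + 6²*2) = (-136 + 6*0)*(1 + 36*2) = (-136 + 0)*(1 + 72) = -136*73 = -9928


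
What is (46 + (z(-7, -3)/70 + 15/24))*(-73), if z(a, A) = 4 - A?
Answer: -136437/40 ≈ -3410.9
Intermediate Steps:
(46 + (z(-7, -3)/70 + 15/24))*(-73) = (46 + ((4 - 1*(-3))/70 + 15/24))*(-73) = (46 + ((4 + 3)*(1/70) + 15*(1/24)))*(-73) = (46 + (7*(1/70) + 5/8))*(-73) = (46 + (⅒ + 5/8))*(-73) = (46 + 29/40)*(-73) = (1869/40)*(-73) = -136437/40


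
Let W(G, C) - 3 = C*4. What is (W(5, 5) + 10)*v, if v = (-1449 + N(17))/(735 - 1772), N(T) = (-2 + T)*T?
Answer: 39402/1037 ≈ 37.996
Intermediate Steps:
N(T) = T*(-2 + T)
W(G, C) = 3 + 4*C (W(G, C) = 3 + C*4 = 3 + 4*C)
v = 1194/1037 (v = (-1449 + 17*(-2 + 17))/(735 - 1772) = (-1449 + 17*15)/(-1037) = (-1449 + 255)*(-1/1037) = -1194*(-1/1037) = 1194/1037 ≈ 1.1514)
(W(5, 5) + 10)*v = ((3 + 4*5) + 10)*(1194/1037) = ((3 + 20) + 10)*(1194/1037) = (23 + 10)*(1194/1037) = 33*(1194/1037) = 39402/1037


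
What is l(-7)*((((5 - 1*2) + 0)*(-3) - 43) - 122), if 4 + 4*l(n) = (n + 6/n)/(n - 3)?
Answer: 3915/28 ≈ 139.82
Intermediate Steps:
l(n) = -1 + (n + 6/n)/(4*(-3 + n)) (l(n) = -1 + ((n + 6/n)/(n - 3))/4 = -1 + ((n + 6/n)/(-3 + n))/4 = -1 + (n + 6/n)/(4*(-3 + n)))
l(-7)*((((5 - 1*2) + 0)*(-3) - 43) - 122) = ((¾)*(2 - 1*(-7)² + 4*(-7))/(-7*(-3 - 7)))*((((5 - 1*2) + 0)*(-3) - 43) - 122) = ((¾)*(-⅐)*(2 - 1*49 - 28)/(-10))*((((5 - 2) + 0)*(-3) - 43) - 122) = ((¾)*(-⅐)*(-⅒)*(2 - 49 - 28))*(((3 + 0)*(-3) - 43) - 122) = ((¾)*(-⅐)*(-⅒)*(-75))*((3*(-3) - 43) - 122) = -45*((-9 - 43) - 122)/56 = -45*(-52 - 122)/56 = -45/56*(-174) = 3915/28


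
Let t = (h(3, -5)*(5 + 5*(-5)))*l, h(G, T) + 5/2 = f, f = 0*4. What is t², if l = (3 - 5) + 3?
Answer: 2500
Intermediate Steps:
f = 0
l = 1 (l = -2 + 3 = 1)
h(G, T) = -5/2 (h(G, T) = -5/2 + 0 = -5/2)
t = 50 (t = -5*(5 + 5*(-5))/2*1 = -5*(5 - 25)/2*1 = -5/2*(-20)*1 = 50*1 = 50)
t² = 50² = 2500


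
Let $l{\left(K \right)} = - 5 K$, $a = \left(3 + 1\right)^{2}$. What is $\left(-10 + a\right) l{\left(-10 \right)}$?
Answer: $300$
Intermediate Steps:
$a = 16$ ($a = 4^{2} = 16$)
$\left(-10 + a\right) l{\left(-10 \right)} = \left(-10 + 16\right) \left(\left(-5\right) \left(-10\right)\right) = 6 \cdot 50 = 300$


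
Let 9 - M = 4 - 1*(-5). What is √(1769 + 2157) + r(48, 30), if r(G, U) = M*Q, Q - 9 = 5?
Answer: √3926 ≈ 62.658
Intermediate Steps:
M = 0 (M = 9 - (4 - 1*(-5)) = 9 - (4 + 5) = 9 - 1*9 = 9 - 9 = 0)
Q = 14 (Q = 9 + 5 = 14)
r(G, U) = 0 (r(G, U) = 0*14 = 0)
√(1769 + 2157) + r(48, 30) = √(1769 + 2157) + 0 = √3926 + 0 = √3926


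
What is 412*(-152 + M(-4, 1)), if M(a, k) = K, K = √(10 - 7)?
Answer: -62624 + 412*√3 ≈ -61910.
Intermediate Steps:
K = √3 ≈ 1.7320
M(a, k) = √3
412*(-152 + M(-4, 1)) = 412*(-152 + √3) = -62624 + 412*√3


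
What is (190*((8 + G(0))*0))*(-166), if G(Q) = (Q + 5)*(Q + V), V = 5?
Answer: 0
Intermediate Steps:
G(Q) = (5 + Q)**2 (G(Q) = (Q + 5)*(Q + 5) = (5 + Q)*(5 + Q) = (5 + Q)**2)
(190*((8 + G(0))*0))*(-166) = (190*((8 + (25 + 0**2 + 10*0))*0))*(-166) = (190*((8 + (25 + 0 + 0))*0))*(-166) = (190*((8 + 25)*0))*(-166) = (190*(33*0))*(-166) = (190*0)*(-166) = 0*(-166) = 0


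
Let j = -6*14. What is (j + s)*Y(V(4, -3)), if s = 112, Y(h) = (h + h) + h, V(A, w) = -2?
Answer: -168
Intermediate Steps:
Y(h) = 3*h (Y(h) = 2*h + h = 3*h)
j = -84
(j + s)*Y(V(4, -3)) = (-84 + 112)*(3*(-2)) = 28*(-6) = -168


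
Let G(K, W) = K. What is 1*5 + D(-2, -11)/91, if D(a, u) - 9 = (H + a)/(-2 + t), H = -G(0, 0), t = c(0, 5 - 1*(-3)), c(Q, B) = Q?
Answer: 465/91 ≈ 5.1099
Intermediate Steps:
t = 0
H = 0 (H = -1*0 = 0)
D(a, u) = 9 - a/2 (D(a, u) = 9 + (0 + a)/(-2 + 0) = 9 + a/(-2) = 9 + a*(-½) = 9 - a/2)
1*5 + D(-2, -11)/91 = 1*5 + (9 - ½*(-2))/91 = 5 + (9 + 1)*(1/91) = 5 + 10*(1/91) = 5 + 10/91 = 465/91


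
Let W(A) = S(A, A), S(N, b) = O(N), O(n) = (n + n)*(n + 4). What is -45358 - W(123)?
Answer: -76600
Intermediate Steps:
O(n) = 2*n*(4 + n) (O(n) = (2*n)*(4 + n) = 2*n*(4 + n))
S(N, b) = 2*N*(4 + N)
W(A) = 2*A*(4 + A)
-45358 - W(123) = -45358 - 2*123*(4 + 123) = -45358 - 2*123*127 = -45358 - 1*31242 = -45358 - 31242 = -76600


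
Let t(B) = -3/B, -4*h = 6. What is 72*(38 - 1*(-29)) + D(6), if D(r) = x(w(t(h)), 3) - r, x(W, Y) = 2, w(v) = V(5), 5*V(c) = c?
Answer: 4820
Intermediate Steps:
h = -3/2 (h = -¼*6 = -3/2 ≈ -1.5000)
V(c) = c/5
w(v) = 1 (w(v) = (⅕)*5 = 1)
D(r) = 2 - r
72*(38 - 1*(-29)) + D(6) = 72*(38 - 1*(-29)) + (2 - 1*6) = 72*(38 + 29) + (2 - 6) = 72*67 - 4 = 4824 - 4 = 4820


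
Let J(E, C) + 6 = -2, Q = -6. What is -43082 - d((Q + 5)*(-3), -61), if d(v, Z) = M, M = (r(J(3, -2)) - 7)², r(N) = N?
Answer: -43307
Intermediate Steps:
J(E, C) = -8 (J(E, C) = -6 - 2 = -8)
M = 225 (M = (-8 - 7)² = (-15)² = 225)
d(v, Z) = 225
-43082 - d((Q + 5)*(-3), -61) = -43082 - 1*225 = -43082 - 225 = -43307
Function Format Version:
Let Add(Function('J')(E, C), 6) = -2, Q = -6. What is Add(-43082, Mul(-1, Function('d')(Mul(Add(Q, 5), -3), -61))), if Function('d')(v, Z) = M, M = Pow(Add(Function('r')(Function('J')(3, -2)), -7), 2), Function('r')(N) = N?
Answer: -43307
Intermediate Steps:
Function('J')(E, C) = -8 (Function('J')(E, C) = Add(-6, -2) = -8)
M = 225 (M = Pow(Add(-8, -7), 2) = Pow(-15, 2) = 225)
Function('d')(v, Z) = 225
Add(-43082, Mul(-1, Function('d')(Mul(Add(Q, 5), -3), -61))) = Add(-43082, Mul(-1, 225)) = Add(-43082, -225) = -43307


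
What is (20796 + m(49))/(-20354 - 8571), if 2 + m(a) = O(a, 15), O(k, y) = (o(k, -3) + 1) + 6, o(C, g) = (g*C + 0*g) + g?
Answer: -20651/28925 ≈ -0.71395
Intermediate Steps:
o(C, g) = g + C*g (o(C, g) = (C*g + 0) + g = C*g + g = g + C*g)
O(k, y) = 4 - 3*k (O(k, y) = (-3*(1 + k) + 1) + 6 = ((-3 - 3*k) + 1) + 6 = (-2 - 3*k) + 6 = 4 - 3*k)
m(a) = 2 - 3*a (m(a) = -2 + (4 - 3*a) = 2 - 3*a)
(20796 + m(49))/(-20354 - 8571) = (20796 + (2 - 3*49))/(-20354 - 8571) = (20796 + (2 - 147))/(-28925) = (20796 - 145)*(-1/28925) = 20651*(-1/28925) = -20651/28925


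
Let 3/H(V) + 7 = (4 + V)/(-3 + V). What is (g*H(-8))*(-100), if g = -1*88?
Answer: -290400/73 ≈ -3978.1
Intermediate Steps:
H(V) = 3/(-7 + (4 + V)/(-3 + V))
g = -88
(g*H(-8))*(-100) = -264*(3 - 1*(-8))/(-25 + 6*(-8))*(-100) = -264*(3 + 8)/(-25 - 48)*(-100) = -264*11/(-73)*(-100) = -264*(-1)*11/73*(-100) = -88*(-33/73)*(-100) = (2904/73)*(-100) = -290400/73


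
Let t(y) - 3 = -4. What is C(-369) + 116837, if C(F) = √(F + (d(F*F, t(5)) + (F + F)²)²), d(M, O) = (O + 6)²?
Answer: 116837 + 2*√74166079798 ≈ 6.6151e+5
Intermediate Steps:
t(y) = -1 (t(y) = 3 - 4 = -1)
d(M, O) = (6 + O)²
C(F) = √(F + (25 + 4*F²)²) (C(F) = √(F + ((6 - 1)² + (F + F)²)²) = √(F + (5² + (2*F)²)²) = √(F + (25 + 4*F²)²))
C(-369) + 116837 = √(-369 + (25 + 4*(-369)²)²) + 116837 = √(-369 + (25 + 4*136161)²) + 116837 = √(-369 + (25 + 544644)²) + 116837 = √(-369 + 544669²) + 116837 = √(-369 + 296664319561) + 116837 = √296664319192 + 116837 = 2*√74166079798 + 116837 = 116837 + 2*√74166079798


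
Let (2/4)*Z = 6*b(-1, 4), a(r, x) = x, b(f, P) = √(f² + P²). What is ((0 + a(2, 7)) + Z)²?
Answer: 2497 + 168*√17 ≈ 3189.7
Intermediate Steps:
b(f, P) = √(P² + f²)
Z = 12*√17 (Z = 2*(6*√(4² + (-1)²)) = 2*(6*√(16 + 1)) = 2*(6*√17) = 12*√17 ≈ 49.477)
((0 + a(2, 7)) + Z)² = ((0 + 7) + 12*√17)² = (7 + 12*√17)²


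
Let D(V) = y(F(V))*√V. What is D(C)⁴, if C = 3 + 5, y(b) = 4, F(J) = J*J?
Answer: 16384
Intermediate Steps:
F(J) = J²
C = 8
D(V) = 4*√V
D(C)⁴ = (4*√8)⁴ = (4*(2*√2))⁴ = (8*√2)⁴ = 16384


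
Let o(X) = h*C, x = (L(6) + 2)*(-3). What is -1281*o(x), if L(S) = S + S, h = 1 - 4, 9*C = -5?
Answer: -2135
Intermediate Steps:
C = -5/9 (C = (⅑)*(-5) = -5/9 ≈ -0.55556)
h = -3
L(S) = 2*S
x = -42 (x = (2*6 + 2)*(-3) = (12 + 2)*(-3) = 14*(-3) = -42)
o(X) = 5/3 (o(X) = -3*(-5/9) = 5/3)
-1281*o(x) = -1281*5/3 = -2135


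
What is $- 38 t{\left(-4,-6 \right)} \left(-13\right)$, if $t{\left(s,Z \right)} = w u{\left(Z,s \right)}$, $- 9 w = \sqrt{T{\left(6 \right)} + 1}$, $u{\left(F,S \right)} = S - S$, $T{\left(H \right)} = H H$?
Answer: $0$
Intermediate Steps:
$T{\left(H \right)} = H^{2}$
$u{\left(F,S \right)} = 0$
$w = - \frac{\sqrt{37}}{9}$ ($w = - \frac{\sqrt{6^{2} + 1}}{9} = - \frac{\sqrt{36 + 1}}{9} = - \frac{\sqrt{37}}{9} \approx -0.67586$)
$t{\left(s,Z \right)} = 0$ ($t{\left(s,Z \right)} = - \frac{\sqrt{37}}{9} \cdot 0 = 0$)
$- 38 t{\left(-4,-6 \right)} \left(-13\right) = \left(-38\right) 0 \left(-13\right) = 0 \left(-13\right) = 0$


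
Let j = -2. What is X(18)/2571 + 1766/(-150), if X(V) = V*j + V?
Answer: -757181/64275 ≈ -11.780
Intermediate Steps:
X(V) = -V (X(V) = V*(-2) + V = -2*V + V = -V)
X(18)/2571 + 1766/(-150) = -1*18/2571 + 1766/(-150) = -18*1/2571 + 1766*(-1/150) = -6/857 - 883/75 = -757181/64275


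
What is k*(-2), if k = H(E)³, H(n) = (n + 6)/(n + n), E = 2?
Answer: -16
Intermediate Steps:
H(n) = (6 + n)/(2*n) (H(n) = (6 + n)/((2*n)) = (6 + n)*(1/(2*n)) = (6 + n)/(2*n))
k = 8 (k = ((½)*(6 + 2)/2)³ = ((½)*(½)*8)³ = 2³ = 8)
k*(-2) = 8*(-2) = -16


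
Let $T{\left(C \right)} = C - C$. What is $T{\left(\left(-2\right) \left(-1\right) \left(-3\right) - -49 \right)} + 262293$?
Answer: $262293$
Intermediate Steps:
$T{\left(C \right)} = 0$
$T{\left(\left(-2\right) \left(-1\right) \left(-3\right) - -49 \right)} + 262293 = 0 + 262293 = 262293$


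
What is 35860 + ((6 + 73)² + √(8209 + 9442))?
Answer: 42101 + √17651 ≈ 42234.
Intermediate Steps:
35860 + ((6 + 73)² + √(8209 + 9442)) = 35860 + (79² + √17651) = 35860 + (6241 + √17651) = 42101 + √17651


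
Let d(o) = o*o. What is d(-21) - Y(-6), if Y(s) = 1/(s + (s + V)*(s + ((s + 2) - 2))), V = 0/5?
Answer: 29105/66 ≈ 440.98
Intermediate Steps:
d(o) = o²
V = 0 (V = 0*(⅕) = 0)
Y(s) = 1/(s + 2*s²) (Y(s) = 1/(s + (s + 0)*(s + ((s + 2) - 2))) = 1/(s + s*(s + ((2 + s) - 2))) = 1/(s + s*(s + s)) = 1/(s + s*(2*s)) = 1/(s + 2*s²))
d(-21) - Y(-6) = (-21)² - 1/((-6)*(1 + 2*(-6))) = 441 - (-1)/(6*(1 - 12)) = 441 - (-1)/(6*(-11)) = 441 - (-1)*(-1)/(6*11) = 441 - 1*1/66 = 441 - 1/66 = 29105/66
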